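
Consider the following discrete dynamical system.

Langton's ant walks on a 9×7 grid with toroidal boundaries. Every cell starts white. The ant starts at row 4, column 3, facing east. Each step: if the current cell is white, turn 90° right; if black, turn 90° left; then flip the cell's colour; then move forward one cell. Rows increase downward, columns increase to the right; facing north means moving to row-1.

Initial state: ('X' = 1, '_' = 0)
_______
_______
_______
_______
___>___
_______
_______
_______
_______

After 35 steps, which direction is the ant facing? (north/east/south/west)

south

0) _______
_______
_______
_______
___>___
_______
_______
_______
_______
1) _______
_______
_______
_______
___X___
___v___
_______
_______
_______
2) _______
_______
_______
_______
___X___
__<X___
_______
_______
_______
3) _______
_______
_______
_______
__^X___
__XX___
_______
_______
_______
4) _______
_______
_______
_______
__X>___
__XX___
_______
_______
_______
5) _______
_______
_______
___^___
__X____
__XX___
_______
_______
_______
6) _______
_______
_______
___X>__
__X____
__XX___
_______
_______
_______
7) _______
_______
_______
___XX__
__X_v__
__XX___
_______
_______
_______
8) _______
_______
_______
___XX__
__X<X__
__XX___
_______
_______
_______
9) _______
_______
_______
___^X__
__XXX__
__XX___
_______
_______
_______
10) _______
_______
_______
__<_X__
__XXX__
__XX___
_______
_______
_______
11) _______
_______
__^____
__X_X__
__XXX__
__XX___
_______
_______
_______
12) _______
_______
__X>___
__X_X__
__XXX__
__XX___
_______
_______
_______
13) _______
_______
__XX___
__XvX__
__XXX__
__XX___
_______
_______
_______
14) _______
_______
__XX___
__<XX__
__XXX__
__XX___
_______
_______
_______
15) _______
_______
__XX___
___XX__
__vXX__
__XX___
_______
_______
_______
16) _______
_______
__XX___
___XX__
___>X__
__XX___
_______
_______
_______
17) _______
_______
__XX___
___^X__
____X__
__XX___
_______
_______
_______
18) _______
_______
__XX___
__<_X__
____X__
__XX___
_______
_______
_______
19) _______
_______
__^X___
__X_X__
____X__
__XX___
_______
_______
_______
20) _______
_______
_<_X___
__X_X__
____X__
__XX___
_______
_______
_______
21) _______
_^_____
_X_X___
__X_X__
____X__
__XX___
_______
_______
_______
22) _______
_X>____
_X_X___
__X_X__
____X__
__XX___
_______
_______
_______
23) _______
_XX____
_XvX___
__X_X__
____X__
__XX___
_______
_______
_______
24) _______
_XX____
_<XX___
__X_X__
____X__
__XX___
_______
_______
_______
25) _______
_XX____
__XX___
_vX_X__
____X__
__XX___
_______
_______
_______
26) _______
_XX____
__XX___
<XX_X__
____X__
__XX___
_______
_______
_______
27) _______
_XX____
^_XX___
XXX_X__
____X__
__XX___
_______
_______
_______
28) _______
_XX____
X>XX___
XXX_X__
____X__
__XX___
_______
_______
_______
29) _______
_XX____
XXXX___
XvX_X__
____X__
__XX___
_______
_______
_______
30) _______
_XX____
XXXX___
X_>_X__
____X__
__XX___
_______
_______
_______
31) _______
_XX____
XX^X___
X___X__
____X__
__XX___
_______
_______
_______
32) _______
_XX____
X<_X___
X___X__
____X__
__XX___
_______
_______
_______
33) _______
_XX____
X__X___
Xv__X__
____X__
__XX___
_______
_______
_______
34) _______
_XX____
X__X___
<X__X__
____X__
__XX___
_______
_______
_______
35) _______
_XX____
X__X___
_X__X__
v___X__
__XX___
_______
_______
_______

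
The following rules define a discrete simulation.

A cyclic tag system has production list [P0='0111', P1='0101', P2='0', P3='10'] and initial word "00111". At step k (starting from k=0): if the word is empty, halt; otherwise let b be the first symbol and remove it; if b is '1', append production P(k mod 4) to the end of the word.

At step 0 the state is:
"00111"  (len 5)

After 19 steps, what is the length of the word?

7

step 0: "00111"  (len 5)
step 1: "0111"  (len 4)
step 2: "111"  (len 3)
step 3: "110"  (len 3)
step 4: "1010"  (len 4)
step 5: "0100111"  (len 7)
step 6: "100111"  (len 6)
step 7: "001110"  (len 6)
step 8: "01110"  (len 5)
step 9: "1110"  (len 4)
step 10: "1100101"  (len 7)
step 11: "1001010"  (len 7)
step 12: "00101010"  (len 8)
step 13: "0101010"  (len 7)
step 14: "101010"  (len 6)
step 15: "010100"  (len 6)
step 16: "10100"  (len 5)
step 17: "01000111"  (len 8)
step 18: "1000111"  (len 7)
step 19: "0001110"  (len 7)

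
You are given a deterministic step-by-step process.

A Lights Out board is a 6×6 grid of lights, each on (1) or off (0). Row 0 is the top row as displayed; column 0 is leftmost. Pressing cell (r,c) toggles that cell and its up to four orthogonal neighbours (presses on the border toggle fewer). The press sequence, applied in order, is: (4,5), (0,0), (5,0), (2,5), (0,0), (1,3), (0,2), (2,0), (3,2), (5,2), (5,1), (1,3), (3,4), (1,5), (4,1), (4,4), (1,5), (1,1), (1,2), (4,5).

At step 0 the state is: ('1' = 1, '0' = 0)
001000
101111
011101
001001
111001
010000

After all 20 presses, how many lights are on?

16

[0] 001000
101111
011101
001001
111001
010000
[1] 001000
101111
011101
001000
111010
010001
[2] 111000
001111
011101
001000
111010
010001
[3] 111000
001111
011101
001000
011010
100001
[4] 111000
001110
011110
001001
011010
100001
[5] 001000
101110
011110
001001
011010
100001
[6] 001100
100000
011010
001001
011010
100001
[7] 010000
101000
011010
001001
011010
100001
[8] 010000
001000
101010
101001
011010
100001
[9] 010000
001000
100010
110101
010010
100001
[10] 010000
001000
100010
110101
011010
111101
[11] 010000
001000
100010
110101
001010
000101
[12] 010100
000110
100110
110101
001010
000101
[13] 010100
000110
100100
110010
001000
000101
[14] 010101
000101
100101
110010
001000
000101
[15] 010101
000101
100101
100010
110000
010101
[16] 010101
000101
100101
100000
110111
010111
[17] 010100
000110
100100
100000
110111
010111
[18] 000100
111110
110100
100000
110111
010111
[19] 001100
100010
111100
100000
110111
010111
[20] 001100
100010
111100
100001
110100
010110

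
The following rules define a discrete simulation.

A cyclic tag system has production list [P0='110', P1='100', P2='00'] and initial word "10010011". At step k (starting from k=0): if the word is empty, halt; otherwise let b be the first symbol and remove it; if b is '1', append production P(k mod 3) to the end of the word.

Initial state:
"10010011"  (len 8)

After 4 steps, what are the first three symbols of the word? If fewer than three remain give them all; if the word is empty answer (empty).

001

t=0: "10010011"  (len 8)
t=1: "0010011110"  (len 10)
t=2: "010011110"  (len 9)
t=3: "10011110"  (len 8)
t=4: "0011110110"  (len 10)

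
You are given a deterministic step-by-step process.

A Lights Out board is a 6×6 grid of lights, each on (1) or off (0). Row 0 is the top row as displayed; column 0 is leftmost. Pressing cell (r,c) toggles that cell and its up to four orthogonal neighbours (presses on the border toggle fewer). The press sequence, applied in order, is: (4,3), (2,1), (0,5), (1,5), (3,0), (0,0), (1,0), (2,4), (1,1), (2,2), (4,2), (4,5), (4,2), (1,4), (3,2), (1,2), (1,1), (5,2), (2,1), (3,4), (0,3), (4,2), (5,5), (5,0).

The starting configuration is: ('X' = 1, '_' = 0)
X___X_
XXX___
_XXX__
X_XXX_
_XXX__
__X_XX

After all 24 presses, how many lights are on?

gen 0: X___X_
XXX___
_XXX__
X_XXX_
_XXX__
__X_XX
gen 1: X___X_
XXX___
_XXX__
X_X_X_
_X__X_
__XXXX
gen 2: X___X_
X_X___
X__X__
XXX_X_
_X__X_
__XXXX
gen 3: X____X
X_X__X
X__X__
XXX_X_
_X__X_
__XXXX
gen 4: X_____
X_X_X_
X__X_X
XXX_X_
_X__X_
__XXXX
gen 5: X_____
X_X_X_
___X_X
__X_X_
XX__X_
__XXXX
gen 6: _X____
__X_X_
___X_X
__X_X_
XX__X_
__XXXX
gen 7: XX____
XXX_X_
X__X_X
__X_X_
XX__X_
__XXXX
gen 8: XX____
XXX___
X___X_
__X___
XX__X_
__XXXX
gen 9: X_____
______
XX__X_
__X___
XX__X_
__XXXX
gen 10: X_____
__X___
X_XXX_
______
XX__X_
__XXXX
gen 11: X_____
__X___
X_XXX_
__X___
X_XXX_
___XXX
gen 12: X_____
__X___
X_XXX_
__X__X
X_XX_X
___XX_
gen 13: X_____
__X___
X_XXX_
_____X
XX___X
__XXX_
gen 14: X___X_
__XXXX
X_XX__
_____X
XX___X
__XXX_
gen 15: X___X_
__XXXX
X__X__
_XXX_X
XXX__X
__XXX_
gen 16: X_X_X_
_X__XX
X_XX__
_XXX_X
XXX__X
__XXX_
gen 17: XXX_X_
X_X_XX
XXXX__
_XXX_X
XXX__X
__XXX_
gen 18: XXX_X_
X_X_XX
XXXX__
_XXX_X
XX___X
_X__X_
gen 19: XXX_X_
XXX_XX
___X__
__XX_X
XX___X
_X__X_
gen 20: XXX_X_
XXX_XX
___XX_
__X_X_
XX__XX
_X__X_
gen 21: XX_X__
XXXXXX
___XX_
__X_X_
XX__XX
_X__X_
gen 22: XX_X__
XXXXXX
___XX_
____X_
X_XXXX
_XX_X_
gen 23: XX_X__
XXXXXX
___XX_
____X_
X_XXX_
_XX__X
gen 24: XX_X__
XXXXXX
___XX_
____X_
__XXX_
X_X__X

18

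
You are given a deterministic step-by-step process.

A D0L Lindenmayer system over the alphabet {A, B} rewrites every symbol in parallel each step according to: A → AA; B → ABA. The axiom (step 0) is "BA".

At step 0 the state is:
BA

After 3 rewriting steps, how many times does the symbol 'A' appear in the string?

k=0  BA
k=1  ABAAA
k=2  AAABAAAAAAA
k=3  AAAAAAABAAAAAAAAAAAAAAA

22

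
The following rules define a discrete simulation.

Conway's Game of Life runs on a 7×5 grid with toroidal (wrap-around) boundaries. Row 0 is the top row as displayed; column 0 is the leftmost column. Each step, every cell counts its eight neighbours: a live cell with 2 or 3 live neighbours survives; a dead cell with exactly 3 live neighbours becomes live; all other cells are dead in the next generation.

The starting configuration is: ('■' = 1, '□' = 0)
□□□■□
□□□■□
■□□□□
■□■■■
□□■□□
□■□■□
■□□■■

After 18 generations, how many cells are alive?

11

gen 0: □□□■□
□□□■□
■□□□□
■□■■■
□□■□□
□■□■□
■□□■■
gen 1: □□■■□
□□□□■
■■■□□
■□■■■
■□□□□
■■□■□
■□□■□
gen 2: □□■■□
■□□□■
□□■□□
□□■■□
□□□□□
■■■□□
■□□■□
gen 3: ■■■■□
□■■□■
□■■□■
□□■■□
□□□■□
■■■□■
■□□■□
gen 4: □□□□□
□□□□■
□□□□■
□■□□■
■□□□□
■■■□□
□□□□□
gen 5: □□□□□
□□□□□
□□□■■
□□□□■
□□■□■
■■□□□
□■□□□
gen 6: □□□□□
□□□□□
□□□■■
■□□□■
□■□■■
■■■□□
■■□□□
gen 7: □□□□□
□□□□□
■□□■■
□□■□□
□□□■□
□□□■□
■□■□□
gen 8: □□□□□
□□□□■
□□□■■
□□■□□
□□■■□
□□■■■
□□□□□
gen 9: □□□□□
□□□■■
□□□■■
□□■□■
□■□□■
□□■□■
□□□■□
gen 10: □□□■■
□□□■■
■□■□□
□□■□■
□■■□■
■□■□■
□□□■□
gen 11: □□■□□
■□■□□
■■■□□
□□■□■
□□■□■
■□■□■
■□■□□
gen 12: □□■■□
■□■■□
■□■□■
□□■□■
□□■□■
■□■□■
■□■□■
gen 13: ■□□□□
■□□□□
■□■□□
□□■□■
□□■□■
□□■□□
■□■□□
gen 14: ■□□□■
■□□□■
■□□■■
■□■□■
□■■□□
□□■□□
□□□□□
gen 15: ■□□□■
□■□□□
□□□□□
□□■□□
■□■□□
□■■□□
□□□□□
gen 16: ■□□□□
■□□□□
□□□□□
□■□□□
□□■■□
□■■□□
■■□□□
gen 17: ■□□□■
□□□□□
□□□□□
□□■□□
□□□■□
■□□■□
■□■□□
gen 18: ■■□□■
□□□□□
□□□□□
□□□□□
□□■■■
□■■■□
■□□■□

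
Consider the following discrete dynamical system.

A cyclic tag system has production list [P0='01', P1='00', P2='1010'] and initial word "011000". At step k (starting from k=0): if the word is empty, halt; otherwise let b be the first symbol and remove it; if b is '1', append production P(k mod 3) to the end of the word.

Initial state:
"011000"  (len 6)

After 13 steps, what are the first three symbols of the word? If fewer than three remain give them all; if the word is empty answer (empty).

t=0: "011000"  (len 6)
t=1: "11000"  (len 5)
t=2: "100000"  (len 6)
t=3: "000001010"  (len 9)
t=4: "00001010"  (len 8)
t=5: "0001010"  (len 7)
t=6: "001010"  (len 6)
t=7: "01010"  (len 5)
t=8: "1010"  (len 4)
t=9: "0101010"  (len 7)
t=10: "101010"  (len 6)
t=11: "0101000"  (len 7)
t=12: "101000"  (len 6)
t=13: "0100001"  (len 7)

010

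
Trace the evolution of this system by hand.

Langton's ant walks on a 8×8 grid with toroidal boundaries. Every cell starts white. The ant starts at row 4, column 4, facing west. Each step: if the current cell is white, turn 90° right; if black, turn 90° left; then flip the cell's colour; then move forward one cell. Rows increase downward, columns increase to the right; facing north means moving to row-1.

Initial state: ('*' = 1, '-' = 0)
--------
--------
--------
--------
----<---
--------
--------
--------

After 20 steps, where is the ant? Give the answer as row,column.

6,6

0) --------
--------
--------
--------
----<---
--------
--------
--------
1) --------
--------
--------
----^---
----*---
--------
--------
--------
2) --------
--------
--------
----*>--
----*---
--------
--------
--------
3) --------
--------
--------
----**--
----*v--
--------
--------
--------
4) --------
--------
--------
----**--
----<*--
--------
--------
--------
5) --------
--------
--------
----**--
-----*--
----v---
--------
--------
6) --------
--------
--------
----**--
-----*--
---<*---
--------
--------
7) --------
--------
--------
----**--
---^-*--
---**---
--------
--------
8) --------
--------
--------
----**--
---*>*--
---**---
--------
--------
9) --------
--------
--------
----**--
---***--
---*v---
--------
--------
10) --------
--------
--------
----**--
---***--
---*->--
--------
--------
11) --------
--------
--------
----**--
---***--
---*-*--
-----v--
--------
12) --------
--------
--------
----**--
---***--
---*-*--
----<*--
--------
13) --------
--------
--------
----**--
---***--
---*^*--
----**--
--------
14) --------
--------
--------
----**--
---***--
---**>--
----**--
--------
15) --------
--------
--------
----**--
---**^--
---**---
----**--
--------
16) --------
--------
--------
----**--
---*<---
---**---
----**--
--------
17) --------
--------
--------
----**--
---*----
---*v---
----**--
--------
18) --------
--------
--------
----**--
---*----
---*->--
----**--
--------
19) --------
--------
--------
----**--
---*----
---*-*--
----*v--
--------
20) --------
--------
--------
----**--
---*----
---*-*--
----*->-
--------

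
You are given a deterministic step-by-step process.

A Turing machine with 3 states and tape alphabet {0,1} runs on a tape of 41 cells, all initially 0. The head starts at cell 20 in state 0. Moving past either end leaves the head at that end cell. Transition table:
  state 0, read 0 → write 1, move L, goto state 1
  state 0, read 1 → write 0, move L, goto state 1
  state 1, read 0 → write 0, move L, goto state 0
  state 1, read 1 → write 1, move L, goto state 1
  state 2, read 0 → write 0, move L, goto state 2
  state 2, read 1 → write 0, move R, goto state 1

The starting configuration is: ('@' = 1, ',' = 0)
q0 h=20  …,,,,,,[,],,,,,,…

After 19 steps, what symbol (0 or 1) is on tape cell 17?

t=0: q0 h=20  …,,,,,,[,],,,,,,…
t=1: q1 h=19  …,,,,,,[,]@,,,,,…
t=2: q0 h=18  …,,,,,,[,],@,,,,…
t=3: q1 h=17  …,,,,,,[,]@,@,,,…
t=4: q0 h=16  …,,,,,,[,],@,@,,…
t=5: q1 h=15  …,,,,,,[,]@,@,@,…
t=6: q0 h=14  …,,,,,,[,],@,@,@…
t=7: q1 h=13  …,,,,,,[,]@,@,@,…
t=8: q0 h=12  …,,,,,,[,],@,@,@…
t=9: q1 h=11  …,,,,,,[,]@,@,@,…
t=10: q0 h=10  …,,,,,,[,],@,@,@…
t=11: q1 h= 9  …,,,,,,[,]@,@,@,…
t=12: q0 h= 8  …,,,,,,[,],@,@,@…
t=13: q1 h= 7  …,,,,,,[,]@,@,@,…
t=14: q0 h= 6  |,,,,,,[,],@,@,@…
t=15: q1 h= 5  |,,,,,[,]@,@,@,…
t=16: q0 h= 4  |,,,,[,],@,@,@…
t=17: q1 h= 3  |,,,[,]@,@,@,…
t=18: q0 h= 2  |,,[,],@,@,@…
t=19: q1 h= 1  |,[,]@,@,@,…

0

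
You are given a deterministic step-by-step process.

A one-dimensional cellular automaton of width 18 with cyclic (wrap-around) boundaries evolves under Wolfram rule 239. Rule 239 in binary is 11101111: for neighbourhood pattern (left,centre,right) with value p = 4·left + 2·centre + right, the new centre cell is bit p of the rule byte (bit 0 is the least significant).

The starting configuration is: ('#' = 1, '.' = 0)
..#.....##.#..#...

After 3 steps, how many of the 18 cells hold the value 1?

step 0: ..#.....##.#..#...
step 1: ###.########.##.##
step 2: ##################
step 3: ##################

18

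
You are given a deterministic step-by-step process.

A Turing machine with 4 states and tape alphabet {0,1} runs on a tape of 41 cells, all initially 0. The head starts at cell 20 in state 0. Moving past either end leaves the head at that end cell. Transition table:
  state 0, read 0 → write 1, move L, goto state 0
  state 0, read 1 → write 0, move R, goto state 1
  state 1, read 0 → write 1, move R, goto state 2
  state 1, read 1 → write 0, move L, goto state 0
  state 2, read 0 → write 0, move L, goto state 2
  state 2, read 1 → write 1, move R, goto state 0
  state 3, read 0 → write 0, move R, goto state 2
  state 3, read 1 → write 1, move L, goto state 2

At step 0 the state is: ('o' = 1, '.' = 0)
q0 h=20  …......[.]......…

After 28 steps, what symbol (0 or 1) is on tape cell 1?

[0] q0 h=20  …......[.]......…
[1] q0 h=19  …......[.]o.....…
[2] q0 h=18  …......[.]oo....…
[3] q0 h=17  …......[.]ooo...…
[4] q0 h=16  …......[.]oooo..…
[5] q0 h=15  …......[.]ooooo.…
[6] q0 h=14  …......[.]oooooo…
[7] q0 h=13  …......[.]oooooo…
[8] q0 h=12  …......[.]oooooo…
[9] q0 h=11  …......[.]oooooo…
[10] q0 h=10  …......[.]oooooo…
[11] q0 h= 9  …......[.]oooooo…
[12] q0 h= 8  …......[.]oooooo…
[13] q0 h= 7  …......[.]oooooo…
[14] q0 h= 6  |......[.]oooooo…
[15] q0 h= 5  |.....[.]oooooo…
[16] q0 h= 4  |....[.]oooooo…
[17] q0 h= 3  |...[.]oooooo…
[18] q0 h= 2  |..[.]oooooo…
[19] q0 h= 1  |.[.]oooooo…
[20] q0 h= 0  |[.]oooooo…
[21] q0 h= 0  |[o]oooooo…
[22] q1 h= 1  |.[o]oooooo…
[23] q0 h= 0  |[.].ooooo…
[24] q0 h= 0  |[o].ooooo…
[25] q1 h= 1  |.[.]oooooo…
[26] q2 h= 2  |.o[o]oooooo…
[27] q0 h= 3  |.oo[o]oooooo…
[28] q1 h= 4  |.oo.[o]oooooo…

1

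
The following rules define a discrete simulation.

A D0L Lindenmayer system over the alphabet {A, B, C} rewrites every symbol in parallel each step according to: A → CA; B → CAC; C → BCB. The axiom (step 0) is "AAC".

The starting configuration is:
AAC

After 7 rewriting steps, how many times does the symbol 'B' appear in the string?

1122

[0] AAC
[1] CACABCB
[2] BCBCABCBCACACBCBCAC
[3] CACBCBCACBCBCACACBCBCACBCBCABCBCABCBCACBCBCACBCBCABCB
[4] BCBCABCBCACBCBCACBCBCABCBCACBCBCACBCBCABCBCABCBCACBCBCACBC…ACACBCBCACBCBCABCBCACBCBCACBCBCABCBCACBCBCACBCBCACACBCBCAC  (len 149)
[5] CACBCBCACBCBCACACBCBCACBCBCABCBCACBCBCACBCBCABCBCACBCBCACB…CBCACBCBCACBCBCABCBCACBCBCACBCBCABCBCABCBCACBCBCACBCBCABCB  (len 419)
[6] BCBCABCBCACBCBCACBCBCABCBCACBCBCACBCBCABCBCABCBCACBCBCACBC…ACACBCBCACBCBCABCBCACBCBCACBCBCABCBCACBCBCACBCBCACACBCBCAC  (len 1179)
[7] CACBCBCACBCBCACACBCBCACBCBCABCBCACBCBCACBCBCABCBCACBCBCACB…CBCACBCBCACBCBCABCBCACBCBCACBCBCABCBCABCBCACBCBCACBCBCABCB  (len 3317)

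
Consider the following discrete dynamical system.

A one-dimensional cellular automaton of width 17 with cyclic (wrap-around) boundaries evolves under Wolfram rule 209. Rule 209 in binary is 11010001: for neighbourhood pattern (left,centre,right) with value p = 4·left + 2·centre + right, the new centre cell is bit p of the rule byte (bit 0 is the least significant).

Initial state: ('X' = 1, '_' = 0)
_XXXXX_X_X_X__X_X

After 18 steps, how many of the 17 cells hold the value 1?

0) _XXXXX_X_X_X__X_X
1) __XXXX______X____
2) X__XXXXXXXX__XXXX
3) XX__XXXXXXXX__XXX
4) XXX__XXXXXXXX__XX
5) XXXX__XXXXXXXX__X
6) XXXXX__XXXXXXXX__
7) _XXXXX__XXXXXXXX_
8) __XXXXX__XXXXXXXX
9) X__XXXXX__XXXXXXX
10) XX__XXXXX__XXXXXX
11) XXX__XXXXX__XXXXX
12) XXXX__XXXXX__XXXX
13) XXXXX__XXXXX__XXX
14) XXXXXX__XXXXX__XX
15) XXXXXXX__XXXXX__X
16) XXXXXXXX__XXXXX__
17) _XXXXXXXX__XXXXX_
18) __XXXXXXXX__XXXXX

13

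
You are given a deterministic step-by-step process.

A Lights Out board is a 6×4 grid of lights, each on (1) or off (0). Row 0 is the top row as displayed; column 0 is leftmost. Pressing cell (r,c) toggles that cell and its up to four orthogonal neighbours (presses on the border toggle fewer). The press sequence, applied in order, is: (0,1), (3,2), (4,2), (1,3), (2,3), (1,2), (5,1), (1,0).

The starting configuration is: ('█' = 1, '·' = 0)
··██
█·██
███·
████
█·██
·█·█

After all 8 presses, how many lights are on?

12

k=0  ··██
█·██
███·
████
█·██
·█·█
k=1  ██·█
████
███·
████
█·██
·█·█
k=2  ██·█
████
██··
█···
█··█
·█·█
k=3  ██·█
████
██··
█·█·
███·
·███
k=4  ██··
██··
██·█
█·█·
███·
·███
k=5  ██··
██·█
███·
█·██
███·
·███
k=6  ███·
█·█·
██··
█·██
███·
·███
k=7  ███·
█·█·
██··
█·██
█·█·
█··█
k=8  ·██·
·██·
·█··
█·██
█·█·
█··█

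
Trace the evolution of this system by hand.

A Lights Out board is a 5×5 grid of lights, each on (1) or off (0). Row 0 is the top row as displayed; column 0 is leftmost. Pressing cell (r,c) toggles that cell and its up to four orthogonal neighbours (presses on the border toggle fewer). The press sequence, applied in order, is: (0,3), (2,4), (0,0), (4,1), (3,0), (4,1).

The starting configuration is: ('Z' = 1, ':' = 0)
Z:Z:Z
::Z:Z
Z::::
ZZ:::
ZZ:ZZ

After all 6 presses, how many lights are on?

t=0: Z:Z:Z
::Z:Z
Z::::
ZZ:::
ZZ:ZZ
t=1: Z::Z:
::ZZZ
Z::::
ZZ:::
ZZ:ZZ
t=2: Z::Z:
::ZZ:
Z::ZZ
ZZ::Z
ZZ:ZZ
t=3: :Z:Z:
Z:ZZ:
Z::ZZ
ZZ::Z
ZZ:ZZ
t=4: :Z:Z:
Z:ZZ:
Z::ZZ
Z:::Z
::ZZZ
t=5: :Z:Z:
Z:ZZ:
:::ZZ
:Z::Z
Z:ZZZ
t=6: :Z:Z:
Z:ZZ:
:::ZZ
::::Z
:Z:ZZ

11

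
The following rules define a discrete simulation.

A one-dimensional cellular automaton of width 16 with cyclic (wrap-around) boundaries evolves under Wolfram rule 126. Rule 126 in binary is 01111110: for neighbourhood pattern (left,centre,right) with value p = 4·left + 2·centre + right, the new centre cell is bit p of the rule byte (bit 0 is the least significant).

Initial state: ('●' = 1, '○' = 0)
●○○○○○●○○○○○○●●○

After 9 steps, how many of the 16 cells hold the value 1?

8

0) ●○○○○○●○○○○○○●●○
1) ●●○○○●●●○○○○●●●●
2) ○●●○●●○●●○○●●○○○
3) ●●●●●●●●●●●●●●○○
4) ●○○○○○○○○○○○○●●●
5) ●●○○○○○○○○○○●●○○
6) ●●●○○○○○○○○●●●●●
7) ○○●●○○○○○○●●○○○○
8) ○●●●●○○○○●●●●○○○
9) ●●○○●●○○●●○○●●○○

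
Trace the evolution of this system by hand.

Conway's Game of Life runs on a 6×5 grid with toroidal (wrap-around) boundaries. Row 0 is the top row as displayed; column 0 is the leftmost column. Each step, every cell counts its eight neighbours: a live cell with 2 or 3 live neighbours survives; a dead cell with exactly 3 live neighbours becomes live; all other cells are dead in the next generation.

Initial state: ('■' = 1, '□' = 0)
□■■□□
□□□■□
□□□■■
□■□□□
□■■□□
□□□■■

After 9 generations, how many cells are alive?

5

[0] □■■□□
□□□■□
□□□■■
□■□□□
□■■□□
□□□■■
[1] □□■□■
□□□■■
□□■■■
■■□■□
■■■■□
■□□■□
[2] ■□■□□
■□□□□
□■□□□
□□□□□
□□□■□
■□□□□
[3] ■□□□■
■□□□□
□□□□□
□□□□□
□□□□□
□■□□■
[4] □■□□■
■□□□■
□□□□□
□□□□□
□□□□□
□□□□■
[5] □□□■■
■□□□■
□□□□□
□□□□□
□□□□□
■□□□□
[6] □□□■□
■□□■■
□□□□□
□□□□□
□□□□□
□□□□■
[7] ■□□■□
□□□■■
□□□□■
□□□□□
□□□□□
□□□□□
[8] □□□■□
■□□■□
□□□■■
□□□□□
□□□□□
□□□□□
[9] □□□□■
□□■■□
□□□■■
□□□□□
□□□□□
□□□□□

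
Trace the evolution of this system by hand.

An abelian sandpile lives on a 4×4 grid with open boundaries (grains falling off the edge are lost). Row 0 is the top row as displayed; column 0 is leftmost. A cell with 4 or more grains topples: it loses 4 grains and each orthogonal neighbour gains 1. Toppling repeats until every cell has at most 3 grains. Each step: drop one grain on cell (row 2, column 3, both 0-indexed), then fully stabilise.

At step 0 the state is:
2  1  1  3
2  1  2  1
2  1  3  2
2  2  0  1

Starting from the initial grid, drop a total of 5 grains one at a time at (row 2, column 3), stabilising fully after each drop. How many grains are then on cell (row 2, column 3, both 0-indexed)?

gen 0: 2  1  1  3
2  1  2  1
2  1  3  2
2  2  0  1
gen 1: 2  1  1  3
2  1  2  1
2  1  3  3
2  2  0  1
gen 2: 2  1  1  3
2  1  3  2
2  2  0  1
2  2  1  2
gen 3: 2  1  1  3
2  1  3  2
2  2  0  2
2  2  1  2
gen 4: 2  1  1  3
2  1  3  2
2  2  0  3
2  2  1  2
gen 5: 2  1  1  3
2  1  3  3
2  2  1  0
2  2  1  3

0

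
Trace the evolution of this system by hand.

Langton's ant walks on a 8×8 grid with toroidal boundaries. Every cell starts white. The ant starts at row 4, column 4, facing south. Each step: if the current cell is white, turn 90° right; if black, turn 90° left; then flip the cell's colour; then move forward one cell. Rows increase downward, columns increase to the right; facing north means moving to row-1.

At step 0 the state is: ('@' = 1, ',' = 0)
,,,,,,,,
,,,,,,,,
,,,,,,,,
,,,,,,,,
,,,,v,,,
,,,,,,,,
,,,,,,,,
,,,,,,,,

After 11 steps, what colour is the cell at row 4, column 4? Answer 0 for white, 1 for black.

1

0) ,,,,,,,,
,,,,,,,,
,,,,,,,,
,,,,,,,,
,,,,v,,,
,,,,,,,,
,,,,,,,,
,,,,,,,,
1) ,,,,,,,,
,,,,,,,,
,,,,,,,,
,,,,,,,,
,,,<@,,,
,,,,,,,,
,,,,,,,,
,,,,,,,,
2) ,,,,,,,,
,,,,,,,,
,,,,,,,,
,,,^,,,,
,,,@@,,,
,,,,,,,,
,,,,,,,,
,,,,,,,,
3) ,,,,,,,,
,,,,,,,,
,,,,,,,,
,,,@>,,,
,,,@@,,,
,,,,,,,,
,,,,,,,,
,,,,,,,,
4) ,,,,,,,,
,,,,,,,,
,,,,,,,,
,,,@@,,,
,,,@v,,,
,,,,,,,,
,,,,,,,,
,,,,,,,,
5) ,,,,,,,,
,,,,,,,,
,,,,,,,,
,,,@@,,,
,,,@,>,,
,,,,,,,,
,,,,,,,,
,,,,,,,,
6) ,,,,,,,,
,,,,,,,,
,,,,,,,,
,,,@@,,,
,,,@,@,,
,,,,,v,,
,,,,,,,,
,,,,,,,,
7) ,,,,,,,,
,,,,,,,,
,,,,,,,,
,,,@@,,,
,,,@,@,,
,,,,<@,,
,,,,,,,,
,,,,,,,,
8) ,,,,,,,,
,,,,,,,,
,,,,,,,,
,,,@@,,,
,,,@^@,,
,,,,@@,,
,,,,,,,,
,,,,,,,,
9) ,,,,,,,,
,,,,,,,,
,,,,,,,,
,,,@@,,,
,,,@@>,,
,,,,@@,,
,,,,,,,,
,,,,,,,,
10) ,,,,,,,,
,,,,,,,,
,,,,,,,,
,,,@@^,,
,,,@@,,,
,,,,@@,,
,,,,,,,,
,,,,,,,,
11) ,,,,,,,,
,,,,,,,,
,,,,,,,,
,,,@@@>,
,,,@@,,,
,,,,@@,,
,,,,,,,,
,,,,,,,,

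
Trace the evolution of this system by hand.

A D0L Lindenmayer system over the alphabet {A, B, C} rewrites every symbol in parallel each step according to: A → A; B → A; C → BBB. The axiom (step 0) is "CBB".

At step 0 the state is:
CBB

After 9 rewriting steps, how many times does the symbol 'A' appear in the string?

5

step 0: CBB
step 1: BBBAA
step 2: AAAAA
step 3: AAAAA
step 4: AAAAA
step 5: AAAAA
step 6: AAAAA
step 7: AAAAA
step 8: AAAAA
step 9: AAAAA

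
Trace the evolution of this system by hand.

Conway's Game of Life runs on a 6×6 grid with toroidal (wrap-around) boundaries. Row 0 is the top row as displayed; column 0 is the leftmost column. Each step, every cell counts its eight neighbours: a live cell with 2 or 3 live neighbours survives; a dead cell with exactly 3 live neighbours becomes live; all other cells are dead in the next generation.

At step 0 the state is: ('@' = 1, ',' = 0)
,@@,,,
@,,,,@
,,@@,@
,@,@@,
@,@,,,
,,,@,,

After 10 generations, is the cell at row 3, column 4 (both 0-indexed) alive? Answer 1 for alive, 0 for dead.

0

gen 0: ,@@,,,
@,,,,@
,,@@,@
,@,@@,
@,@,,,
,,,@,,
gen 1: @@@,,,
@,,@@@
,@@@,@
@@,,@@
,@@,@,
,,,@,,
gen 2: @@@,,,
,,,,,,
,,,,,,
,,,,,,
,@@,@,
@,,@,,
gen 3: @@@,,,
,@,,,,
,,,,,,
,,,,,,
,@@@,,
@,,@,@
gen 4: ,,@,,@
@@@,,,
,,,,,,
,,@,,,
@@@@@,
,,,@@@
gen 5: ,,@,,@
@@@,,,
,,@,,,
,,@,,,
@@,,,,
,,,,,,
gen 6: @,@,,,
@,@@,,
,,@@,,
,,@,,,
,@,,,,
@@,,,,
gen 7: @,@@,@
,,,,,,
,,,,,,
,@@@,,
@@@,,,
@,@,,,
gen 8: @,@@,@
,,,,,,
,,@,,,
@,,@,,
@,,,,,
,,,,,,
gen 9: ,,,,,,
,@@@,,
,,,,,,
,@,,,,
,,,,,,
@@,,,@
gen 10: ,,,,,,
,,@,,,
,@,,,,
,,,,,,
,@,,,,
@,,,,,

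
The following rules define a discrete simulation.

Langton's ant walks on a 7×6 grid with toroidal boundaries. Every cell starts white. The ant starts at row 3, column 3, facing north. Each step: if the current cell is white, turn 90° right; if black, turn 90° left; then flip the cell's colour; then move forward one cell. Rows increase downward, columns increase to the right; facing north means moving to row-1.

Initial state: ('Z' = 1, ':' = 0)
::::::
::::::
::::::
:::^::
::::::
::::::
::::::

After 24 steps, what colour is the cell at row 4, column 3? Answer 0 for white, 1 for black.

t=0: ::::::
::::::
::::::
:::^::
::::::
::::::
::::::
t=1: ::::::
::::::
::::::
:::Z>:
::::::
::::::
::::::
t=2: ::::::
::::::
::::::
:::ZZ:
::::v:
::::::
::::::
t=3: ::::::
::::::
::::::
:::ZZ:
:::<Z:
::::::
::::::
t=4: ::::::
::::::
::::::
:::^Z:
:::ZZ:
::::::
::::::
t=5: ::::::
::::::
::::::
::<:Z:
:::ZZ:
::::::
::::::
t=6: ::::::
::::::
::^:::
::Z:Z:
:::ZZ:
::::::
::::::
t=7: ::::::
::::::
::Z>::
::Z:Z:
:::ZZ:
::::::
::::::
t=8: ::::::
::::::
::ZZ::
::ZvZ:
:::ZZ:
::::::
::::::
t=9: ::::::
::::::
::ZZ::
::<ZZ:
:::ZZ:
::::::
::::::
t=10: ::::::
::::::
::ZZ::
:::ZZ:
::vZZ:
::::::
::::::
t=11: ::::::
::::::
::ZZ::
:::ZZ:
:<ZZZ:
::::::
::::::
t=12: ::::::
::::::
::ZZ::
:^:ZZ:
:ZZZZ:
::::::
::::::
t=13: ::::::
::::::
::ZZ::
:Z>ZZ:
:ZZZZ:
::::::
::::::
t=14: ::::::
::::::
::ZZ::
:ZZZZ:
:ZvZZ:
::::::
::::::
t=15: ::::::
::::::
::ZZ::
:ZZZZ:
:Z:>Z:
::::::
::::::
t=16: ::::::
::::::
::ZZ::
:ZZ^Z:
:Z::Z:
::::::
::::::
t=17: ::::::
::::::
::ZZ::
:Z<:Z:
:Z::Z:
::::::
::::::
t=18: ::::::
::::::
::ZZ::
:Z::Z:
:Zv:Z:
::::::
::::::
t=19: ::::::
::::::
::ZZ::
:Z::Z:
:<Z:Z:
::::::
::::::
t=20: ::::::
::::::
::ZZ::
:Z::Z:
::Z:Z:
:v::::
::::::
t=21: ::::::
::::::
::ZZ::
:Z::Z:
::Z:Z:
<Z::::
::::::
t=22: ::::::
::::::
::ZZ::
:Z::Z:
^:Z:Z:
ZZ::::
::::::
t=23: ::::::
::::::
::ZZ::
:Z::Z:
Z>Z:Z:
ZZ::::
::::::
t=24: ::::::
::::::
::ZZ::
:Z::Z:
ZZZ:Z:
Zv::::
::::::

0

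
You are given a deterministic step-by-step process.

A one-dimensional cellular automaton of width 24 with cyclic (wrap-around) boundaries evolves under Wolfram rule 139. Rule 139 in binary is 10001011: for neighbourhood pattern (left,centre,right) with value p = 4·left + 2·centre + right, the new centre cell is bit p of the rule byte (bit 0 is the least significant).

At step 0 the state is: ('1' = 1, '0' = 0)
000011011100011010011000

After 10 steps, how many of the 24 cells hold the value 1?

16

gen 0: 000011011100011010011000
gen 1: 111110011001110000110011
gen 2: 111100110011100111100111
gen 3: 111001100111001111001111
gen 4: 110011001110011110011111
gen 5: 100110011100111100111111
gen 6: 001100111001111001111111
gen 7: 011001110011110011111110
gen 8: 110011100111100111111100
gen 9: 100111001111001111111001
gen 10: 001110011110011111110011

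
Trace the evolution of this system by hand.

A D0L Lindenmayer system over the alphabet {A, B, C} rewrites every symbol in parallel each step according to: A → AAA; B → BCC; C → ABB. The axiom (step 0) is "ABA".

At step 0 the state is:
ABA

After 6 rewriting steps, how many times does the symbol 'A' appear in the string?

t=0: ABA
t=1: AAABCCAAA
t=2: AAAAAAAAABCCABBABBAAAAAAAAA
t=3: AAAAAAAAAAAAAAAAAAAAAAAAAAABCCABBABBAAABCCBCCAAABCCBCCAAAAAAAAAAAAAAAAAAAAAAAAAAA
t=4: AAAAAAAAAAAAAAAAAAAAAAAAAAAAAAAAAAAAAAAAAAAAAAAAAAAAAAAAAA…AAAAAAAAAAAAAAAAAAAAAAAAAAAAAAAAAAAAAAAAAAAAAAAAAAAAAAAAAA  (len 243)
t=5: AAAAAAAAAAAAAAAAAAAAAAAAAAAAAAAAAAAAAAAAAAAAAAAAAAAAAAAAAA…AAAAAAAAAAAAAAAAAAAAAAAAAAAAAAAAAAAAAAAAAAAAAAAAAAAAAAAAAA  (len 729)
t=6: AAAAAAAAAAAAAAAAAAAAAAAAAAAAAAAAAAAAAAAAAAAAAAAAAAAAAAAAAA…AAAAAAAAAAAAAAAAAAAAAAAAAAAAAAAAAAAAAAAAAAAAAAAAAAAAAAAAAA  (len 2187)

1876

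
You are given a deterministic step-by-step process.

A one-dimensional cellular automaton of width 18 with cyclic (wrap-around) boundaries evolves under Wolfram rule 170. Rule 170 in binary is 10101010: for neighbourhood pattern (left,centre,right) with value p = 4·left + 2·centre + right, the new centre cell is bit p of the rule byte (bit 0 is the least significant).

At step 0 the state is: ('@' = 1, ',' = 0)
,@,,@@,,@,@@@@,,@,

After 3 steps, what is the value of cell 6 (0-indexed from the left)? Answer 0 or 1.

0

[0] ,@,,@@,,@,@@@@,,@,
[1] @,,@@,,@,@@@@,,@,,
[2] ,,@@,,@,@@@@,,@,,@
[3] ,@@,,@,@@@@,,@,,@,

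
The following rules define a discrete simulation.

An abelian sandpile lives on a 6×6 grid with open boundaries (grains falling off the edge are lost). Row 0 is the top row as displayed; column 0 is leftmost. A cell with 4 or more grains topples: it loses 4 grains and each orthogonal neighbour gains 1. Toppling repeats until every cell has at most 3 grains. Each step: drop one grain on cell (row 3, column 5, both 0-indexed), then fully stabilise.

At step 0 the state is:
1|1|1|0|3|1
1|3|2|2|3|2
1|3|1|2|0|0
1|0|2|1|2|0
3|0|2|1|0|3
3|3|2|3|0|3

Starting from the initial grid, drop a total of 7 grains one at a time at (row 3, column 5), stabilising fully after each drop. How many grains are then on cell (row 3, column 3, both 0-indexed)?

2

k=0  1|1|1|0|3|1
1|3|2|2|3|2
1|3|1|2|0|0
1|0|2|1|2|0
3|0|2|1|0|3
3|3|2|3|0|3
k=1  1|1|1|0|3|1
1|3|2|2|3|2
1|3|1|2|0|0
1|0|2|1|2|1
3|0|2|1|0|3
3|3|2|3|0|3
k=2  1|1|1|0|3|1
1|3|2|2|3|2
1|3|1|2|0|0
1|0|2|1|2|2
3|0|2|1|0|3
3|3|2|3|0|3
k=3  1|1|1|0|3|1
1|3|2|2|3|2
1|3|1|2|0|0
1|0|2|1|2|3
3|0|2|1|0|3
3|3|2|3|0|3
k=4  1|1|1|0|3|1
1|3|2|2|3|2
1|3|1|2|0|1
1|0|2|1|3|1
3|0|2|1|1|1
3|3|2|3|1|0
k=5  1|1|1|0|3|1
1|3|2|2|3|2
1|3|1|2|0|1
1|0|2|1|3|2
3|0|2|1|1|1
3|3|2|3|1|0
k=6  1|1|1|0|3|1
1|3|2|2|3|2
1|3|1|2|0|1
1|0|2|1|3|3
3|0|2|1|1|1
3|3|2|3|1|0
k=7  1|1|1|0|3|1
1|3|2|2|3|2
1|3|1|2|1|2
1|0|2|2|0|1
3|0|2|1|2|2
3|3|2|3|1|0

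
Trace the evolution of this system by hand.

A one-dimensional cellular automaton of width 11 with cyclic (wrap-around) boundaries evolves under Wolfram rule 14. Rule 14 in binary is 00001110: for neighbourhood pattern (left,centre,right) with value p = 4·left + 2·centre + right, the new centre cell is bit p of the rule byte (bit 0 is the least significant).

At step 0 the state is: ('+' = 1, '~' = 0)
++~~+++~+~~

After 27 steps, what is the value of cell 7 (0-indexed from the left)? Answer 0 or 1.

0

k=0  ++~~+++~+~~
k=1  +~~++~~~+~+
k=2  ~~++~~~++~+
k=3  ~++~~~++~~+
k=4  ~+~~~++~~++
k=5  ~+~~++~~++~
k=6  ++~++~~++~~
k=7  +~~+~~++~~+
k=8  ~~++~++~~++
k=9  ~++~~+~~++~
k=10  ++~~++~++~~
k=11  +~~++~~+~~+
k=12  ~~++~~++~++
k=13  ~++~~++~~+~
k=14  ++~~++~~++~
k=15  +~~++~~++~~
k=16  +~++~~++~~+
k=17  ~~+~~++~~++
k=18  ~++~++~~++~
k=19  ++~~+~~++~~
k=20  +~~++~++~~+
k=21  ~~++~~+~~++
k=22  ~++~~++~++~
k=23  ++~~++~~+~~
k=24  +~~++~~++~+
k=25  ~~++~~++~~+
k=26  ~++~~++~~++
k=27  ~+~~++~~++~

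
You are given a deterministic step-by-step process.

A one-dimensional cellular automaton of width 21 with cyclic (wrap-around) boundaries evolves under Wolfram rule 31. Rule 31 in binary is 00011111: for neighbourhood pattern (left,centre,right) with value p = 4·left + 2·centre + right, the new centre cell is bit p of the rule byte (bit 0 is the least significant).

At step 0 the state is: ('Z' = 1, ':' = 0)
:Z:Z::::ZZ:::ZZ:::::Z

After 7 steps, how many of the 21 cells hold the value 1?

step 0: :Z:Z::::ZZ:::ZZ:::::Z
step 1: :Z:ZZZZZZ:ZZZZ:ZZZZZZ
step 2: :Z:Z::::::Z::::Z:::::
step 3: ZZ:ZZZZZZZZZZZZZZZZZZ
step 4: :::Z:::::::::::::::::
step 5: ZZZZZZZZZZZZZZZZZZZZZ
step 6: :::::::::::::::::::::
step 7: ZZZZZZZZZZZZZZZZZZZZZ

21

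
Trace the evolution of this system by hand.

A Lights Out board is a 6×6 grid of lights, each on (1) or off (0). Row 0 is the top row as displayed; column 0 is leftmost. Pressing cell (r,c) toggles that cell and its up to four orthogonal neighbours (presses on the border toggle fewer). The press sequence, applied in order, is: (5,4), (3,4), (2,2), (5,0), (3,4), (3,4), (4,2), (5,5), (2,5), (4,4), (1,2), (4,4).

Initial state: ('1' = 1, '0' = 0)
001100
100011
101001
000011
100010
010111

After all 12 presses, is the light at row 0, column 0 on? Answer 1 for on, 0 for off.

0

t=0: 001100
100011
101001
000011
100010
010111
t=1: 001100
100011
101001
000011
100000
010000
t=2: 001100
100011
101011
000100
100010
010000
t=3: 001100
101011
110111
001100
100010
010000
t=4: 001100
101011
110111
001100
000010
100000
t=5: 001100
101011
110101
001011
000000
100000
t=6: 001100
101011
110111
001100
000010
100000
t=7: 001100
101011
110111
000100
011110
101000
t=8: 001100
101011
110111
000100
011111
101011
t=9: 001100
101010
110100
000101
011111
101011
t=10: 001100
101010
110100
000111
011000
101001
t=11: 000100
110110
111100
000111
011000
101001
t=12: 000100
110110
111100
000101
011111
101011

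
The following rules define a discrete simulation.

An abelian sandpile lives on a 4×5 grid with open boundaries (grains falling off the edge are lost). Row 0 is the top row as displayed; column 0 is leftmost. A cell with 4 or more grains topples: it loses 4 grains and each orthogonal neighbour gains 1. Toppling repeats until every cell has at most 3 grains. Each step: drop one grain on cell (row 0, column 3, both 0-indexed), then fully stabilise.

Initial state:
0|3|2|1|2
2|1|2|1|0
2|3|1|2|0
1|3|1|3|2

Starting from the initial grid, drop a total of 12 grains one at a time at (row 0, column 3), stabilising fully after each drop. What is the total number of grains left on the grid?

gen 0: 0|3|2|1|2
2|1|2|1|0
2|3|1|2|0
1|3|1|3|2
gen 1: 0|3|2|2|2
2|1|2|1|0
2|3|1|2|0
1|3|1|3|2
gen 2: 0|3|2|3|2
2|1|2|1|0
2|3|1|2|0
1|3|1|3|2
gen 3: 0|3|3|0|3
2|1|2|2|0
2|3|1|2|0
1|3|1|3|2
gen 4: 0|3|3|1|3
2|1|2|2|0
2|3|1|2|0
1|3|1|3|2
gen 5: 0|3|3|2|3
2|1|2|2|0
2|3|1|2|0
1|3|1|3|2
gen 6: 0|3|3|3|3
2|1|2|2|0
2|3|1|2|0
1|3|1|3|2
gen 7: 1|0|1|2|0
2|2|3|3|1
2|3|1|2|0
1|3|1|3|2
gen 8: 1|0|1|3|0
2|2|3|3|1
2|3|1|2|0
1|3|1|3|2
gen 9: 1|0|3|1|1
2|3|0|1|2
2|3|2|3|0
1|3|1|3|2
gen 10: 1|0|3|2|1
2|3|0|1|2
2|3|2|3|0
1|3|1|3|2
gen 11: 1|0|3|3|1
2|3|0|1|2
2|3|2|3|0
1|3|1|3|2
gen 12: 1|1|0|1|2
2|3|1|2|2
2|3|2|3|0
1|3|1|3|2

35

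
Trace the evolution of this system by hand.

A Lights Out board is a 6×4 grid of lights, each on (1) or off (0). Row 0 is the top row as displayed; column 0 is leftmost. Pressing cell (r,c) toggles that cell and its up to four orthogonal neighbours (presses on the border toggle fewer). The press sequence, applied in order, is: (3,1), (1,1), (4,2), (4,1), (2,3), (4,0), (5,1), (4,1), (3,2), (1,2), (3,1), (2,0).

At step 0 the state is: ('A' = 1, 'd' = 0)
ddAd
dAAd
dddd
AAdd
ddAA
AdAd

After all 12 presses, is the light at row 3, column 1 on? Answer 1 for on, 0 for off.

step 0: ddAd
dAAd
dddd
AAdd
ddAA
AdAd
step 1: ddAd
dAAd
dAdd
ddAd
dAAA
AdAd
step 2: dAAd
Addd
dddd
ddAd
dAAA
AdAd
step 3: dAAd
Addd
dddd
dddd
dddd
Addd
step 4: dAAd
Addd
dddd
dAdd
AAAd
AAdd
step 5: dAAd
AddA
ddAA
dAdA
AAAd
AAdd
step 6: dAAd
AddA
ddAA
AAdA
ddAd
dAdd
step 7: dAAd
AddA
ddAA
AAdA
dAAd
AdAd
step 8: dAAd
AddA
ddAA
AddA
Addd
AAAd
step 9: dAAd
AddA
dddA
AAAd
AdAd
AAAd
step 10: dAdd
AAAd
ddAA
AAAd
AdAd
AAAd
step 11: dAdd
AAAd
dAAA
dddd
AAAd
AAAd
step 12: dAdd
dAAd
AdAA
Addd
AAAd
AAAd

0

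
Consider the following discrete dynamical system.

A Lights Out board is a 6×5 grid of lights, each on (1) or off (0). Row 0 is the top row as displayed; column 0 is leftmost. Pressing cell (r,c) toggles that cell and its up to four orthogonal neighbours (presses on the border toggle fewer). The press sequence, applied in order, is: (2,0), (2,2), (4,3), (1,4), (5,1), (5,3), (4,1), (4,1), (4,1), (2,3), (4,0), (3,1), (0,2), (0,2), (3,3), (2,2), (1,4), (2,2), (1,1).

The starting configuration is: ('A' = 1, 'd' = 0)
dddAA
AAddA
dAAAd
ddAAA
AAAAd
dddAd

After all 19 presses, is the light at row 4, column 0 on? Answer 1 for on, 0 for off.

1

[0] dddAA
AAddA
dAAAd
ddAAA
AAAAd
dddAd
[1] dddAA
dAddA
AdAAd
AdAAA
AAAAd
dddAd
[2] dddAA
dAAdA
AAddd
AddAA
AAAAd
dddAd
[3] dddAA
dAAdA
AAddd
AdddA
AAddA
ddddd
[4] dddAd
dAAAd
AAddA
AdddA
AAddA
ddddd
[5] dddAd
dAAAd
AAddA
AdddA
AdddA
AAAdd
[6] dddAd
dAAAd
AAddA
AdddA
AddAA
AAdAA
[7] dddAd
dAAAd
AAddA
AAddA
dAAAA
AddAA
[8] dddAd
dAAAd
AAddA
AdddA
AddAA
AAdAA
[9] dddAd
dAAAd
AAddA
AAddA
dAAAA
AddAA
[10] dddAd
dAAdd
AAAAd
AAdAA
dAAAA
AddAA
[11] dddAd
dAAdd
AAAAd
dAdAA
AdAAA
dddAA
[12] dddAd
dAAdd
AdAAd
AdAAA
AAAAA
dddAA
[13] dAAdd
dAddd
AdAAd
AdAAA
AAAAA
dddAA
[14] dddAd
dAAdd
AdAAd
AdAAA
AAAAA
dddAA
[15] dddAd
dAAdd
AdAdd
Adddd
AAAdA
dddAA
[16] dddAd
dAddd
AAdAd
AdAdd
AAAdA
dddAA
[17] dddAA
dAdAA
AAdAA
AdAdd
AAAdA
dddAA
[18] dddAA
dAAAA
AdAdA
Adddd
AAAdA
dddAA
[19] dAdAA
AddAA
AAAdA
Adddd
AAAdA
dddAA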